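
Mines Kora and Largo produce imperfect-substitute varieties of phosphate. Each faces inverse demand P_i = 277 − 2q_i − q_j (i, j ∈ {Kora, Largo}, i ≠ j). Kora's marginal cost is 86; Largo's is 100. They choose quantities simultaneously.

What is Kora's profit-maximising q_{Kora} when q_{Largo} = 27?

41

Mine Kora's profit: π = q_{Kora}(277 − 2q_{Kora} − q_{Largo}) − 86q_{Kora}.
∂π/∂q_{Kora} = 191 − 4q_{Kora} − q_{Largo} = 0 ⇒ q_{Kora} = 47.75 − 0.25q_{Largo}.
At q_{Largo} = 27: q_{Kora} = 47.75 − 0.25·27 = 41.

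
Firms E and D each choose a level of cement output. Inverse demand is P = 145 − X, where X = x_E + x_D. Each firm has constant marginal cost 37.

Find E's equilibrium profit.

Firm E's profit: π = x_E(145 − (x_E + x_D)) − 37x_E.
∂π/∂x_E = 108 − 2x_E − x_D = 0, so x_E = 54 − 0.5x_D.
By symmetry x_D = x_E; substituting into the reaction function, 1.5x_E = 54 and x_E = 36.
Price P = 145 − 72 = 73.
E's profit: (73 − 37)·36 = 1296.

1296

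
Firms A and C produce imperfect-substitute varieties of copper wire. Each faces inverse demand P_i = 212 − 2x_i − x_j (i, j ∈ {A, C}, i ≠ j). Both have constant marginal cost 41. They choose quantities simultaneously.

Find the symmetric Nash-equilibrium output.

34.2

Firm A's profit: π = x_A(212 − 2x_A − x_C) − 41x_A.
∂π/∂x_A = 171 − 4x_A − x_C = 0 ⇒ x_A = 42.75 − 0.25x_C.
Setting x_A = x_C in the reaction function: x_A = 42.75 − 0.25x_A, so x_A = 42.75 / 1.25 = 34.2.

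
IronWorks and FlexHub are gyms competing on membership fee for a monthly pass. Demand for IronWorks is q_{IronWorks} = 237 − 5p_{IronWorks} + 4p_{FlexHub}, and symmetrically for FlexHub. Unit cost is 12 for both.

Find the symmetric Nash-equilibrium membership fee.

49.5

IronWorks's profit: π = (p_{IronWorks} − 12)(237 − 5p_{IronWorks} + 4p_{FlexHub}).
∂π/∂p_{IronWorks} = 297 − 10p_{IronWorks} + 4p_{FlexHub} = 0 ⇒ p_{IronWorks} = 29.7 + 0.4p_{FlexHub}.
By symmetry p_{FlexHub} = p_{IronWorks}; substituting into the reaction function, 0.6p_{IronWorks} = 29.7 and p_{IronWorks} = 49.5.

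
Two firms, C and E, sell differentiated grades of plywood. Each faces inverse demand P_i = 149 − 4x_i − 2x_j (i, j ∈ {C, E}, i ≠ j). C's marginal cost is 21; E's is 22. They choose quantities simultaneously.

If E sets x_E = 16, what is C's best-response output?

Firm C's profit: π = x_C(149 − 4x_C − 2x_E) − 21x_C.
∂π/∂x_C = 128 − 8x_C − 2x_E = 0 ⇒ x_C = 16 − 0.25x_E.
At x_E = 16: x_C = 16 − 0.25·16 = 12.

12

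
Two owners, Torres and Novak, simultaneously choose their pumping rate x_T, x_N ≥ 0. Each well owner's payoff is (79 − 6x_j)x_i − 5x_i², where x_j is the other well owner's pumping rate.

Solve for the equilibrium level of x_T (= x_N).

4.9375

Torres's payoff is (79 − 6x_N)x_T − 5x_T².
∂π/∂x_T = 79 − 6x_N − 10x_T = 0, so x_T = 7.9 − 0.6x_N.
By symmetry x_N = x_T; substituting into the reaction function, 1.6x_T = 7.9 and x_T = 4.9375.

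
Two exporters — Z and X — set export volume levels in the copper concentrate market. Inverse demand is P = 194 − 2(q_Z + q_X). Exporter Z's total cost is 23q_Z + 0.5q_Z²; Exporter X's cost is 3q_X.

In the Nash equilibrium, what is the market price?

79.625

Exporter Z's profit: π = q_Z(194 − 2(q_Z + q_X)) − 23q_Z − 0.5q_Z².
∂π/∂q_Z = 171 − 5q_Z − 2q_X = 0, so q_Z = 34.2 − 0.4q_X.
For X: ∂π/∂q_X = 191 − 4q_X − 2q_Z = 0 ⇒ q_X = 47.75 − 0.5q_Z.
Plugging q_X into Z's best response: q_Z = 34.2 − 0.4(47.75 − 0.5q_Z) ⇒ 0.8q_Z = 15.1, so q_Z = 18.875.
Then q_X = 47.75 − 0.5·18.875 = 38.3125.
Equilibrium price: P = 194 − 2·57.1875 = 79.625.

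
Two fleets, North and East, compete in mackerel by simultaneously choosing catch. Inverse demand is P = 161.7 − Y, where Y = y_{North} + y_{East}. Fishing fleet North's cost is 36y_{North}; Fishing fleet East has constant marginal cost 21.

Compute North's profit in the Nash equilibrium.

1361.61

Fishing fleet North's profit: π = y_{North}(161.7 − (y_{North} + y_{East})) − 36y_{North}.
∂π/∂y_{North} = 125.7 − 2y_{North} − y_{East} = 0, so y_{North} = 62.85 − 0.5y_{East}.
By the same steps for East: y_{East} = 70.35 − 0.5y_{North}.
Plugging y_{East} into North's best response: y_{North} = 62.85 − 0.5(70.35 − 0.5y_{North}) ⇒ 0.75y_{North} = 27.675, so y_{North} = 36.9.
Then y_{East} = 70.35 − 0.5·36.9 = 51.9.
Price P = 161.7 − 88.8 = 72.9.
North's profit: (72.9 − 36)·36.9 = 1361.61.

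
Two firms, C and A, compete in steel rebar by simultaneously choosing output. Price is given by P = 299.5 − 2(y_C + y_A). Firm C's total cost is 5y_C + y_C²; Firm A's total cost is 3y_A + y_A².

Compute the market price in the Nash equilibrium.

151.75

Firm C's profit: π = y_C(299.5 − 2(y_C + y_A)) − 5y_C − y_C².
∂π/∂y_C = 294.5 − 6y_C − 2y_A = 0, so y_C = 589/12 − (1/3)y_A.
By the same steps for A: y_A = 593/12 − (1/3)y_C.
Plugging y_A into C's best response: y_C = 589/12 − (1/3)(593/12 − (1/3)y_C) ⇒ (8/9)y_C = 587/18, so y_C = 36.6875.
Then y_A = 593/12 − (1/3)·36.6875 = 37.1875.
Equilibrium price: P = 299.5 − 2·73.875 = 151.75.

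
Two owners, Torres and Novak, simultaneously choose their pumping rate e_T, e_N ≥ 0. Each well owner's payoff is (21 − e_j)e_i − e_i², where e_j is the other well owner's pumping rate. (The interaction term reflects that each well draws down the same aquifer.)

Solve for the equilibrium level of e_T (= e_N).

7

Torres's payoff is (21 − e_N)e_T − e_T².
∂π/∂e_T = 21 − e_N − 2e_T = 0, so e_T = 10.5 − 0.5e_N.
Setting e_T = e_N in the reaction function: e_T = 10.5 − 0.5e_T, so e_T = 10.5 / 1.5 = 7.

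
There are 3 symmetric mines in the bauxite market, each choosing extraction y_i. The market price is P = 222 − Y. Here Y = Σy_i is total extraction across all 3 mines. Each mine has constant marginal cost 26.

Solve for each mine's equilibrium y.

49

A representative mine's profit is π_i = y_i(222 − Y) − 26y_i, with Y = y_i + Σ_{j≠i} y_j.
First-order condition: 196 − 2y_i − Σ_{j≠i} y_j = 0.
With identical mines, set every y_j = y: then 196 − 2y − 2y = 0, i.e. y = 196/4 = 49.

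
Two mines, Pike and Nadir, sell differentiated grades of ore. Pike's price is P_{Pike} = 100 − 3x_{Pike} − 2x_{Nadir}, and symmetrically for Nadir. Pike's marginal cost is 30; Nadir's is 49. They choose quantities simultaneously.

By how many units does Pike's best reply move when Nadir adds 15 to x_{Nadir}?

-5

Mine Pike's profit: π = x_{Pike}(100 − 3x_{Pike} − 2x_{Nadir}) − 30x_{Pike}.
∂π/∂x_{Pike} = 70 − 6x_{Pike} − 2x_{Nadir} = 0 ⇒ x_{Pike} = 35/3 − (1/3)x_{Nadir}.
The reaction-function slope is −1/3, so a 15-unit rise in x_{Nadir} moves x_{Pike} by −1/3 × 15 = −5. Pike's best response falls — the actions are strategic substitutes.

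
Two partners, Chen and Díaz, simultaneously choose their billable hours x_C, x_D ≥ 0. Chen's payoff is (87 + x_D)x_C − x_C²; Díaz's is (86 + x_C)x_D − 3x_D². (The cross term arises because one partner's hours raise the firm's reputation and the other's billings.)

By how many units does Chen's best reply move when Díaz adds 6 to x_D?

3

Expanding Chen's payoff: 87x_C + x_Dx_C − x_C².
∂π/∂x_C = 87 + x_D − 2x_C = 0, so x_C = 43.5 + 0.5x_D.
The reaction-function slope is 0.5, so a 6-unit rise in x_D moves x_C by 0.5 × 6 = 3. Chen's best response rises — the actions are strategic complements.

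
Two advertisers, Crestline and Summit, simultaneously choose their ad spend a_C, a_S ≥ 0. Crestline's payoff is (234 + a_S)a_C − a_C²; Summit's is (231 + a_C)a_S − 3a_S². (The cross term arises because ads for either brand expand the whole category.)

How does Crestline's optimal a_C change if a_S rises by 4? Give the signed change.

2

Expanding Crestline's payoff: 234a_C + a_Sa_C − a_C².
∂π/∂a_C = 234 + a_S − 2a_C = 0, so a_C = 117 + 0.5a_S.
The reaction-function slope is 0.5, so a 4-unit rise in a_S moves a_C by 0.5 × 4 = 2. Crestline's best response rises — the actions are strategic complements.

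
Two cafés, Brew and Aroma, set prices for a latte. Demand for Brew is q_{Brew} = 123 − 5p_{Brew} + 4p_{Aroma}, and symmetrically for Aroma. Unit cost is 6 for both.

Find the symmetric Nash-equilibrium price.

Brew's profit: π = (p_{Brew} − 6)(123 − 5p_{Brew} + 4p_{Aroma}).
∂π/∂p_{Brew} = 153 − 10p_{Brew} + 4p_{Aroma} = 0 ⇒ p_{Brew} = 15.3 + 0.4p_{Aroma}.
Setting p_{Brew} = p_{Aroma} in the reaction function: p_{Brew} = 15.3 + 0.4p_{Brew}, so p_{Brew} = 15.3 / 0.6 = 25.5.

25.5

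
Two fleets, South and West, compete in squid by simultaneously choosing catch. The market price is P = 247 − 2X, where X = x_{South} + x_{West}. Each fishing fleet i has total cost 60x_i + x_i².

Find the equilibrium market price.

153.5

Fishing fleet South's profit: π = x_{South}(247 − 2(x_{South} + x_{West})) − 60x_{South} − x_{South}².
∂π/∂x_{South} = 187 − 6x_{South} − 2x_{West} = 0, so x_{South} = 187/6 − (1/3)x_{West}.
By symmetry x_{West} = x_{South}; substituting into the reaction function, (4/3)x_{South} = 187/6 and x_{South} = 23.375.
Equilibrium price: P = 247 − 2·46.75 = 153.5.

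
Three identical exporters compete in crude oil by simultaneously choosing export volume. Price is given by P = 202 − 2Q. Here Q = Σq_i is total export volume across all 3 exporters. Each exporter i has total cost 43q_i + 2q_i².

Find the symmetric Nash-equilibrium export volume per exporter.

13.25

A representative exporter's profit is π_i = q_i(202 − 2Q) − 43q_i − 2q_i², with Q = q_i + Σ_{j≠i} q_j.
First-order condition: 159 − 8q_i − 2Σ_{j≠i} q_j = 0.
In a symmetric equilibrium every exporter chooses the same q, so Σ_{j≠i} q_j = 2q. The condition becomes 159 − 12q = 0, giving q = 159/12 = 13.25.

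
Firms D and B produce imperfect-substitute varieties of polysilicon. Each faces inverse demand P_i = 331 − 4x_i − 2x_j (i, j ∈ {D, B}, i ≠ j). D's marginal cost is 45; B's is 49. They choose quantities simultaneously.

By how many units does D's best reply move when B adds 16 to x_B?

Firm D's profit: π = x_D(331 − 4x_D − 2x_B) − 45x_D.
∂π/∂x_D = 286 − 8x_D − 2x_B = 0 ⇒ x_D = 35.75 − 0.25x_B.
The reaction-function slope is −0.25, so a 16-unit rise in x_B moves x_D by −0.25 × 16 = −4. D's best response falls — the actions are strategic substitutes.

-4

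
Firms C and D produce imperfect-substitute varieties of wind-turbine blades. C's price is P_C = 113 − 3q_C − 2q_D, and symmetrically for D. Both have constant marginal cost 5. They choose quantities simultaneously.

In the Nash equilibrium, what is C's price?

45.5

Firm C's profit: π = q_C(113 − 3q_C − 2q_D) − 5q_C.
∂π/∂q_C = 108 − 6q_C − 2q_D = 0 ⇒ q_C = 18 − (1/3)q_D.
Setting q_C = q_D in the reaction function: q_C = 18 − (1/3)q_C, so q_C = 18 / (4/3) = 13.5.
P_C = 113 − 3·13.5 − 2·13.5 = 45.5.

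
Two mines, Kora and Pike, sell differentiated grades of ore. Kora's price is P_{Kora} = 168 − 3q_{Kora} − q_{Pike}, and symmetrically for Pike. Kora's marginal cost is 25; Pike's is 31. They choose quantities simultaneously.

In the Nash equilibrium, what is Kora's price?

86.8

Mine Kora's profit: π = q_{Kora}(168 − 3q_{Kora} − q_{Pike}) − 25q_{Kora}.
∂π/∂q_{Kora} = 143 − 6q_{Kora} − q_{Pike} = 0 ⇒ q_{Kora} = 143/6 − (1/6)q_{Pike}.
Similarly q_{Pike} = 137/6 − (1/6)q_{Kora}.
Substituting the second reaction function into the first: q_{Kora} = 143/6 − (1/6)(137/6 − (1/6)q_{Kora}), which gives (35/36)q_{Kora} = 721/36 ⇒ q_{Kora} = 20.6.
Then q_{Pike} = 137/6 − (1/6)·20.6 = 19.4.
P_{Kora} = 168 − 3·20.6 − 19.4 = 86.8.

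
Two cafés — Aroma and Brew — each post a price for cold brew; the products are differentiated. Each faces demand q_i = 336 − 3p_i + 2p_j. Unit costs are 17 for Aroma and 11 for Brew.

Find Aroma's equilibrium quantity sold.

Aroma's profit: π = (p_{Aroma} − 17)(336 − 3p_{Aroma} + 2p_{Brew}).
∂π/∂p_{Aroma} = 387 − 6p_{Aroma} + 2p_{Brew} = 0 ⇒ p_{Aroma} = 64.5 + (1/3)p_{Brew}.
Similarly p_{Brew} = 61.5 + (1/3)p_{Aroma}.
Plugging p_{Brew} into Aroma's best response: p_{Aroma} = 64.5 + (1/3)(61.5 + (1/3)p_{Aroma}) ⇒ (8/9)p_{Aroma} = 85, so p_{Aroma} = 95.625.
Then p_{Brew} = 61.5 + (1/3)·95.625 = 93.375.
q_{Aroma} = 336 − 3·95.625 + 2·93.375 = 235.875.

235.875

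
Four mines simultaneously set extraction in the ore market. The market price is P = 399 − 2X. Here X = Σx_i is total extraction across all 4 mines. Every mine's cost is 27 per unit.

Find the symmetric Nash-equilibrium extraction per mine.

A representative mine's profit is π_i = x_i(399 − 2X) − 27x_i, with X = x_i + Σ_{j≠i} x_j.
First-order condition: 372 − 4x_i − 2Σ_{j≠i} x_j = 0.
In a symmetric equilibrium every mine chooses the same x, so Σ_{j≠i} x_j = 3x. The condition becomes 372 − 10x = 0, giving x = 372/10 = 37.2.

37.2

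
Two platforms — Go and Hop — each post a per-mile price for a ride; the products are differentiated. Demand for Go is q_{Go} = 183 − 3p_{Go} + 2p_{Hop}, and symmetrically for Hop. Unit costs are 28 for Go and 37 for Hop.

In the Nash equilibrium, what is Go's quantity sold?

Go's profit: π = (p_{Go} − 28)(183 − 3p_{Go} + 2p_{Hop}).
∂π/∂p_{Go} = 267 − 6p_{Go} + 2p_{Hop} = 0 ⇒ p_{Go} = 44.5 + (1/3)p_{Hop}.
Similarly p_{Hop} = 49 + (1/3)p_{Go}.
Substituting the second reaction function into the first: p_{Go} = 44.5 + (1/3)(49 + (1/3)p_{Go}), which gives (8/9)p_{Go} = 365/6 ⇒ p_{Go} = 68.4375.
Then p_{Hop} = 49 + (1/3)·68.4375 = 71.8125.
q_{Go} = 183 − 3·68.4375 + 2·71.8125 = 121.3125.

121.3125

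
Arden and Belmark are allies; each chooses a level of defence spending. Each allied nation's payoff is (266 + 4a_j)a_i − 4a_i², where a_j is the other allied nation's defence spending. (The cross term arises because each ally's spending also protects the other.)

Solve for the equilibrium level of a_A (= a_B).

66.5

Arden's payoff is (266 + 4a_B)a_A − 4a_A².
∂π/∂a_A = 266 + 4a_B − 8a_A = 0, so a_A = 33.25 + 0.5a_B.
Setting a_A = a_B in the reaction function: a_A = 33.25 + 0.5a_A, so a_A = 33.25 / 0.5 = 66.5.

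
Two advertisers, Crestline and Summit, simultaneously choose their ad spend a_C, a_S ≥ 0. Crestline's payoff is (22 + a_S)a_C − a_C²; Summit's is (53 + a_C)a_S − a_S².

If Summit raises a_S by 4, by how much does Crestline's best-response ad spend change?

Expanding Crestline's payoff: 22a_C + a_Sa_C − a_C².
∂π/∂a_C = 22 + a_S − 2a_C = 0, so a_C = 11 + 0.5a_S.
The reaction-function slope is 0.5, so a 4-unit rise in a_S moves a_C by 0.5 × 4 = 2. Crestline's best response rises — the actions are strategic complements.

2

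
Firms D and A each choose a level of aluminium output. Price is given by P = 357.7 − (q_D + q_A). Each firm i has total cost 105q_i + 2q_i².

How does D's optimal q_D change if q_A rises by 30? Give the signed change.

-5

Firm D's profit: π = q_D(357.7 − (q_D + q_A)) − 105q_D − 2q_D².
∂π/∂q_D = 252.7 − 6q_D − q_A = 0, so q_D = 2527/60 − (1/6)q_A.
The reaction-function slope is −1/6, so a 30-unit rise in q_A moves q_D by −1/6 × 30 = −5. D's best response falls — the actions are strategic substitutes.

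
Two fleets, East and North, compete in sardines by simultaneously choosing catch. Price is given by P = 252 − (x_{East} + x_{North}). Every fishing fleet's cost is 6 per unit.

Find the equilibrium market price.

88

Fishing fleet East's profit: π = x_{East}(252 − (x_{East} + x_{North})) − 6x_{East}.
∂π/∂x_{East} = 246 − 2x_{East} − x_{North} = 0, so x_{East} = 123 − 0.5x_{North}.
By symmetry x_{North} = x_{East}; substituting into the reaction function, 1.5x_{East} = 123 and x_{East} = 82.
Equilibrium price: P = 252 − 164 = 88.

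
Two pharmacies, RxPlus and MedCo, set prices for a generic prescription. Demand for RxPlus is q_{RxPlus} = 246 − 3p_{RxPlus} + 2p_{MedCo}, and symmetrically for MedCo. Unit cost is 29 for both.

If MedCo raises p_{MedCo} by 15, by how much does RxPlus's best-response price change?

5

RxPlus's profit: π = (p_{RxPlus} − 29)(246 − 3p_{RxPlus} + 2p_{MedCo}).
∂π/∂p_{RxPlus} = 333 − 6p_{RxPlus} + 2p_{MedCo} = 0 ⇒ p_{RxPlus} = 55.5 + (1/3)p_{MedCo}.
The reaction-function slope is 1/3, so a 15-unit rise in p_{MedCo} moves p_{RxPlus} by 1/3 × 15 = 5. RxPlus's best response rises — the actions are strategic complements.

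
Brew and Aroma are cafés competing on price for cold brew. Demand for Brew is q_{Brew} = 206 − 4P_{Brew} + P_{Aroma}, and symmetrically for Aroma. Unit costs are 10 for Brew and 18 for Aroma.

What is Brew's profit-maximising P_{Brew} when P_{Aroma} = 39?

35.625

Brew's profit: π = (P_{Brew} − 10)(206 − 4P_{Brew} + P_{Aroma}).
∂π/∂P_{Brew} = 246 − 8P_{Brew} + P_{Aroma} = 0 ⇒ P_{Brew} = 30.75 + 0.125P_{Aroma}.
At P_{Aroma} = 39: P_{Brew} = 30.75 + 0.125·39 = 35.625.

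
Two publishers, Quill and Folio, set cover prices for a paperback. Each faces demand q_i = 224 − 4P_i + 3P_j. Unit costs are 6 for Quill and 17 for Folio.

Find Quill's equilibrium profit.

8464

Quill's profit: π = (P_{Quill} − 6)(224 − 4P_{Quill} + 3P_{Folio}).
∂π/∂P_{Quill} = 248 − 8P_{Quill} + 3P_{Folio} = 0 ⇒ P_{Quill} = 31 + 0.375P_{Folio}.
Similarly P_{Folio} = 36.5 + 0.375P_{Quill}.
Plugging P_{Folio} into Quill's best response: P_{Quill} = 31 + 0.375(36.5 + 0.375P_{Quill}) ⇒ (55/64)P_{Quill} = 44.6875, so P_{Quill} = 52.
Then P_{Folio} = 36.5 + 0.375·52 = 56.
q_{Quill} = 224 − 4·52 + 3·56 = 184.
Profit = (52 − 6)·184 = 8464.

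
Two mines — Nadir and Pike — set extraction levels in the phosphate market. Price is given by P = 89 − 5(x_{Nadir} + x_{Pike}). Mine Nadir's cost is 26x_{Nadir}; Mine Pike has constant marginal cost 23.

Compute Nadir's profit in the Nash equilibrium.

80

Mine Nadir's profit: π = x_{Nadir}(89 − 5(x_{Nadir} + x_{Pike})) − 26x_{Nadir}.
∂π/∂x_{Nadir} = 63 − 10x_{Nadir} − 5x_{Pike} = 0, so x_{Nadir} = 6.3 − 0.5x_{Pike}.
By the same steps for Pike: x_{Pike} = 6.6 − 0.5x_{Nadir}.
Plugging x_{Pike} into Nadir's best response: x_{Nadir} = 6.3 − 0.5(6.6 − 0.5x_{Nadir}) ⇒ 0.75x_{Nadir} = 3, so x_{Nadir} = 4.
Then x_{Pike} = 6.6 − 0.5·4 = 4.6.
Price P = 89 − 5·8.6 = 46.
Nadir's profit: (46 − 26)·4 = 80.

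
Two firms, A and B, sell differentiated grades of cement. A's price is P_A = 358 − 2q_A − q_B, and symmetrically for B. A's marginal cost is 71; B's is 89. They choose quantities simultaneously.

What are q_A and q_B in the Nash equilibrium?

58.6, 52.6

Firm A's profit: π = q_A(358 − 2q_A − q_B) − 71q_A.
∂π/∂q_A = 287 − 4q_A − q_B = 0 ⇒ q_A = 71.75 − 0.25q_B.
Similarly q_B = 67.25 − 0.25q_A.
Solving the two reaction functions simultaneously: (1 − (−0.25)(−0.25))q_A = 71.75 − 0.25·67.25, so 0.9375q_A = 54.9375 and q_A = 58.6.
Then q_B = 67.25 − 0.25·58.6 = 52.6.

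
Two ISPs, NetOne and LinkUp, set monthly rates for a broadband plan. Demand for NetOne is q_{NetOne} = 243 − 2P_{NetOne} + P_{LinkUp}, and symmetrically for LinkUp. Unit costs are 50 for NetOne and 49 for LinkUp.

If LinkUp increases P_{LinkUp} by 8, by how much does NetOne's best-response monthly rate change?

NetOne's profit: π = (P_{NetOne} − 50)(243 − 2P_{NetOne} + P_{LinkUp}).
∂π/∂P_{NetOne} = 343 − 4P_{NetOne} + P_{LinkUp} = 0 ⇒ P_{NetOne} = 85.75 + 0.25P_{LinkUp}.
The reaction-function slope is 0.25, so an 8-unit rise in P_{LinkUp} moves P_{NetOne} by 0.25 × 8 = 2. NetOne's best response rises — the actions are strategic complements.

2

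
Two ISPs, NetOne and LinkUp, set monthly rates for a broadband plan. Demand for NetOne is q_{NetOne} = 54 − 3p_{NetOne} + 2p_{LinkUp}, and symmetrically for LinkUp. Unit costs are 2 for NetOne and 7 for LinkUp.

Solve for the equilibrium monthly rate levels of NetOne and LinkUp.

NetOne's profit: π = (p_{NetOne} − 2)(54 − 3p_{NetOne} + 2p_{LinkUp}).
∂π/∂p_{NetOne} = 60 − 6p_{NetOne} + 2p_{LinkUp} = 0 ⇒ p_{NetOne} = 10 + (1/3)p_{LinkUp}.
Similarly p_{LinkUp} = 12.5 + (1/3)p_{NetOne}.
Solving the two reaction functions simultaneously: (1 − (1/3)(1/3))p_{NetOne} = 10 + (1/3)·12.5, so (8/9)p_{NetOne} = 85/6 and p_{NetOne} = 15.9375.
Then p_{LinkUp} = 12.5 + (1/3)·15.9375 = 17.8125.

15.9375, 17.8125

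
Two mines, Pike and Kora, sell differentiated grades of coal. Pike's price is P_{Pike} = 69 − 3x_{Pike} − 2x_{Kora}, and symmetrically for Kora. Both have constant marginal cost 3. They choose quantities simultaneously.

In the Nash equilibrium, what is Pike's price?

27.75

Mine Pike's profit: π = x_{Pike}(69 − 3x_{Pike} − 2x_{Kora}) − 3x_{Pike}.
∂π/∂x_{Pike} = 66 − 6x_{Pike} − 2x_{Kora} = 0 ⇒ x_{Pike} = 11 − (1/3)x_{Kora}.
By symmetry x_{Kora} = x_{Pike}; substituting into the reaction function, (4/3)x_{Pike} = 11 and x_{Pike} = 8.25.
P_{Pike} = 69 − 3·8.25 − 2·8.25 = 27.75.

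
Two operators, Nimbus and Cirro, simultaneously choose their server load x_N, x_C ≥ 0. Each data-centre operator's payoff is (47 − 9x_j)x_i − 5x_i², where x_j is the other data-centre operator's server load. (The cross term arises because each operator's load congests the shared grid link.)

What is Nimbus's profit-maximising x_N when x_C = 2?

Nimbus's payoff is (47 − 9x_C)x_N − 5x_N².
∂π/∂x_N = 47 − 9x_C − 10x_N = 0, so x_N = 4.7 − 0.9x_C.
At x_C = 2: x_N = 4.7 − 0.9·2 = 2.9.

2.9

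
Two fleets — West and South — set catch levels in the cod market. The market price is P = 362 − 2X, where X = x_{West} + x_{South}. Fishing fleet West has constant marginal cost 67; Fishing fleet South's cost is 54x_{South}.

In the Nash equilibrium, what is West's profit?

4418

Fishing fleet West's profit: π = x_{West}(362 − 2(x_{West} + x_{South})) − 67x_{West}.
∂π/∂x_{West} = 295 − 4x_{West} − 2x_{South} = 0, so x_{West} = 73.75 − 0.5x_{South}.
By the same steps for South: x_{South} = 77 − 0.5x_{West}.
Substituting the second reaction function into the first: x_{West} = 73.75 − 0.5(77 − 0.5x_{West}), which gives 0.75x_{West} = 35.25 ⇒ x_{West} = 47.
Then x_{South} = 77 − 0.5·47 = 53.5.
Price P = 362 − 2·100.5 = 161.
West's profit: (161 − 67)·47 = 4418.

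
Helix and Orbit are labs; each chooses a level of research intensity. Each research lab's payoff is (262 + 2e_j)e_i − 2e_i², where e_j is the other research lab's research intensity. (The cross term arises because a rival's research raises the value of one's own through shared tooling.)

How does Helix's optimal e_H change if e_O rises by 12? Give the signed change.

6

Helix's payoff is (262 + 2e_O)e_H − 2e_H².
∂π/∂e_H = 262 + 2e_O − 4e_H = 0, so e_H = 65.5 + 0.5e_O.
The reaction-function slope is 0.5, so a 12-unit rise in e_O moves e_H by 0.5 × 12 = 6. Helix's best response rises — the actions are strategic complements.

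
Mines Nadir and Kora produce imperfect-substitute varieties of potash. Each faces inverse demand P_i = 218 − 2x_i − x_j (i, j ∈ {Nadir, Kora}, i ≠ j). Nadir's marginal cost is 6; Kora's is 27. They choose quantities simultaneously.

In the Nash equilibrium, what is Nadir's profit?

3836.88

Mine Nadir's profit: π = x_{Nadir}(218 − 2x_{Nadir} − x_{Kora}) − 6x_{Nadir}.
∂π/∂x_{Nadir} = 212 − 4x_{Nadir} − x_{Kora} = 0 ⇒ x_{Nadir} = 53 − 0.25x_{Kora}.
Similarly x_{Kora} = 47.75 − 0.25x_{Nadir}.
Substituting the second reaction function into the first: x_{Nadir} = 53 − 0.25(47.75 − 0.25x_{Nadir}), which gives 0.9375x_{Nadir} = 41.0625 ⇒ x_{Nadir} = 43.8.
Then x_{Kora} = 47.75 − 0.25·43.8 = 36.8.
P_{Nadir} = 218 − 2·43.8 − 36.8 = 93.6.
Profit = (93.6 − 6)·43.8 = 3836.88.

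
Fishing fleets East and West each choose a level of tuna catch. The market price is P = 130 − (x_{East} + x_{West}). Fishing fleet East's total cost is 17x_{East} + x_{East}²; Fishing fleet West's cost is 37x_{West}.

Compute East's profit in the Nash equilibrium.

722

Fishing fleet East's profit: π = x_{East}(130 − (x_{East} + x_{West})) − 17x_{East} − x_{East}².
∂π/∂x_{East} = 113 − 4x_{East} − x_{West} = 0, so x_{East} = 28.25 − 0.25x_{West}.
For West: ∂π/∂x_{West} = 93 − 2x_{West} − x_{East} = 0 ⇒ x_{West} = 46.5 − 0.5x_{East}.
Substituting the second reaction function into the first: x_{East} = 28.25 − 0.25(46.5 − 0.5x_{East}), which gives 0.875x_{East} = 16.625 ⇒ x_{East} = 19.
Then x_{West} = 46.5 − 0.5·19 = 37.
Price P = 130 − 56 = 74.
East's profit: (74 − 17)·19 − (19)² = 722.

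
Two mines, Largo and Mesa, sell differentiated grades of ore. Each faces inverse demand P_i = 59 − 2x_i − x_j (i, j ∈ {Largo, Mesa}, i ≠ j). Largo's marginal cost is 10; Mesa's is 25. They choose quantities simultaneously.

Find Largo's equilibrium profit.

Mine Largo's profit: π = x_{Largo}(59 − 2x_{Largo} − x_{Mesa}) − 10x_{Largo}.
∂π/∂x_{Largo} = 49 − 4x_{Largo} − x_{Mesa} = 0 ⇒ x_{Largo} = 12.25 − 0.25x_{Mesa}.
Similarly x_{Mesa} = 8.5 − 0.25x_{Largo}.
Substituting the second reaction function into the first: x_{Largo} = 12.25 − 0.25(8.5 − 0.25x_{Largo}), which gives 0.9375x_{Largo} = 10.125 ⇒ x_{Largo} = 10.8.
Then x_{Mesa} = 8.5 − 0.25·10.8 = 5.8.
P_{Largo} = 59 − 2·10.8 − 5.8 = 31.6.
Profit = (31.6 − 10)·10.8 = 233.28.

233.28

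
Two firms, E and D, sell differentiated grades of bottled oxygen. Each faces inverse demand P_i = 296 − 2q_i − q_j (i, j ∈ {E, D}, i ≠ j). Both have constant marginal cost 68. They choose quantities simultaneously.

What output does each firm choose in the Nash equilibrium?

Firm E's profit: π = q_E(296 − 2q_E − q_D) − 68q_E.
∂π/∂q_E = 228 − 4q_E − q_D = 0 ⇒ q_E = 57 − 0.25q_D.
Setting q_E = q_D in the reaction function: q_E = 57 − 0.25q_E, so q_E = 57 / 1.25 = 45.6.

45.6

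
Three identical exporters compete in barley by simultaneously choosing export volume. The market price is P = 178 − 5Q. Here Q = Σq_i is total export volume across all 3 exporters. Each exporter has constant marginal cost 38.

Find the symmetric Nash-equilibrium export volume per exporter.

7

A representative exporter's profit is π_i = q_i(178 − 5Q) − 38q_i, with Q = q_i + Σ_{j≠i} q_j.
First-order condition: 140 − 10q_i − 5Σ_{j≠i} q_j = 0.
Imposing symmetry (q_j = q for all j) turns Σ_{j≠i} q_j into 2q, so 140 = 20q and q = 7.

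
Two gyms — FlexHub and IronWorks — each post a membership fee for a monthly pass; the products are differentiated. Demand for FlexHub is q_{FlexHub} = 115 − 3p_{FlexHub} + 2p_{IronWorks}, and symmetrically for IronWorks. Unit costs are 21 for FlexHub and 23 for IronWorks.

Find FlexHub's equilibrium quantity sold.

FlexHub's profit: π = (p_{FlexHub} − 21)(115 − 3p_{FlexHub} + 2p_{IronWorks}).
∂π/∂p_{FlexHub} = 178 − 6p_{FlexHub} + 2p_{IronWorks} = 0 ⇒ p_{FlexHub} = 89/3 + (1/3)p_{IronWorks}.
Similarly p_{IronWorks} = 92/3 + (1/3)p_{FlexHub}.
Solving the two reaction functions simultaneously: (1 − (1/3)(1/3))p_{FlexHub} = 89/3 + (1/3)·(92/3), so (8/9)p_{FlexHub} = 359/9 and p_{FlexHub} = 44.875.
Then p_{IronWorks} = 92/3 + (1/3)·44.875 = 45.625.
q_{FlexHub} = 115 − 3·44.875 + 2·45.625 = 71.625.

71.625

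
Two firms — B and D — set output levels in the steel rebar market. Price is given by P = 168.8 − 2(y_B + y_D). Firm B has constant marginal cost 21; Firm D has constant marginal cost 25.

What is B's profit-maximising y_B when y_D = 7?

33.45

Firm B's profit: π = y_B(168.8 − 2(y_B + y_D)) − 21y_B.
∂π/∂y_B = 147.8 − 4y_B − 2y_D = 0, so y_B = 36.95 − 0.5y_D.
At y_D = 7: y_B = 36.95 − 0.5·7 = 33.45.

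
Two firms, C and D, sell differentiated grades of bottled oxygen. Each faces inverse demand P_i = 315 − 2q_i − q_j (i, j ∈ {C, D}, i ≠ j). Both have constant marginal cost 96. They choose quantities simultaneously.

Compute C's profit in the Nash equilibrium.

3836.88

Firm C's profit: π = q_C(315 − 2q_C − q_D) − 96q_C.
∂π/∂q_C = 219 − 4q_C − q_D = 0 ⇒ q_C = 54.75 − 0.25q_D.
By symmetry q_D = q_C; substituting into the reaction function, 1.25q_C = 54.75 and q_C = 43.8.
P_C = 315 − 2·43.8 − 43.8 = 183.6.
Profit = (183.6 − 96)·43.8 = 3836.88.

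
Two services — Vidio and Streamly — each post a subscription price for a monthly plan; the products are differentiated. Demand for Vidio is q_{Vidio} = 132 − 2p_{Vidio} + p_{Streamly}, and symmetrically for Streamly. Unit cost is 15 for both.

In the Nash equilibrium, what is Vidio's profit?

3042

Vidio's profit: π = (p_{Vidio} − 15)(132 − 2p_{Vidio} + p_{Streamly}).
∂π/∂p_{Vidio} = 162 − 4p_{Vidio} + p_{Streamly} = 0 ⇒ p_{Vidio} = 40.5 + 0.25p_{Streamly}.
The game is symmetric, so in equilibrium p_{Streamly} = p_{Vidio}: the reaction function gives 0.75p_{Vidio} = 40.5, hence p_{Vidio} = 54.
q_{Vidio} = 132 − 2·54 + 54 = 78.
Profit = (54 − 15)·78 = 3042.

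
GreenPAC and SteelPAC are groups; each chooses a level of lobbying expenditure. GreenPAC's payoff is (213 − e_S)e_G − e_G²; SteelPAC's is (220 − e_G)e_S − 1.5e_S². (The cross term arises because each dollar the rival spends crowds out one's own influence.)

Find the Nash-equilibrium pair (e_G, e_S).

Expanding GreenPAC's payoff: 213e_G − e_Se_G − e_G².
∂π/∂e_G = 213 − e_S − 2e_G = 0, so e_G = 106.5 − 0.5e_S.
Likewise for SteelPAC: e_S = 220/3 − (1/3)e_G.
Solving the two reaction functions simultaneously: (1 − (−0.5)(−1/3))e_G = 106.5 − 0.5·(220/3), so (5/6)e_G = 419/6 and e_G = 83.8.
Then e_S = 220/3 − (1/3)·83.8 = 45.4.

83.8, 45.4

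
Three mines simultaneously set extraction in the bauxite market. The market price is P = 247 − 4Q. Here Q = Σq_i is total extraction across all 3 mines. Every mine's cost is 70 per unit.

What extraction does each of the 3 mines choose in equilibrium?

11.0625

A representative mine's profit is π_i = q_i(247 − 4Q) − 70q_i, with Q = q_i + Σ_{j≠i} q_j.
First-order condition: 177 − 8q_i − 4Σ_{j≠i} q_j = 0.
Imposing symmetry (q_j = q for all j) turns Σ_{j≠i} q_j into 2q, so 177 = 16q and q = 11.0625.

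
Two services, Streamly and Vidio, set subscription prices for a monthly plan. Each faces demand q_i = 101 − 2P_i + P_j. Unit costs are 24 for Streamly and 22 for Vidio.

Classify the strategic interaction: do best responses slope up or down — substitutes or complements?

strategic complements

Streamly's profit: π = (P_{Streamly} − 24)(101 − 2P_{Streamly} + P_{Vidio}).
∂π/∂P_{Streamly} = 149 − 4P_{Streamly} + P_{Vidio} = 0 ⇒ P_{Streamly} = 37.25 + 0.25P_{Vidio}.
The best-response slope dP_{Streamly}/dP_{Vidio} = 0.25 > 0: the reaction function is upward-sloping, so the choices are strategic complements.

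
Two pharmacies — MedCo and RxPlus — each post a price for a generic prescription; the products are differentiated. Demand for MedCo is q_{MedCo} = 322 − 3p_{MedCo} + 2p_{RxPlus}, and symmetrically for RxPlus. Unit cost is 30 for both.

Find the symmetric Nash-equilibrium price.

MedCo's profit: π = (p_{MedCo} − 30)(322 − 3p_{MedCo} + 2p_{RxPlus}).
∂π/∂p_{MedCo} = 412 − 6p_{MedCo} + 2p_{RxPlus} = 0 ⇒ p_{MedCo} = 206/3 + (1/3)p_{RxPlus}.
Setting p_{MedCo} = p_{RxPlus} in the reaction function: p_{MedCo} = 206/3 + (1/3)p_{MedCo}, so p_{MedCo} = (206/3) / (2/3) = 103.

103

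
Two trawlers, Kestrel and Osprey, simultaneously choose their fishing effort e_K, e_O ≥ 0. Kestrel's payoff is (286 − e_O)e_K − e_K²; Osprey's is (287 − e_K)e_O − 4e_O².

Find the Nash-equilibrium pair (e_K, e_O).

133.4, 19.2

Expanding Kestrel's payoff: 286e_K − e_Oe_K − e_K².
∂π/∂e_K = 286 − e_O − 2e_K = 0, so e_K = 143 − 0.5e_O.
Likewise for Osprey: e_O = 35.875 − 0.125e_K.
Substituting the second reaction function into the first: e_K = 143 − 0.5(35.875 − 0.125e_K), which gives 0.9375e_K = 125.0625 ⇒ e_K = 133.4.
Then e_O = 35.875 − 0.125·133.4 = 19.2.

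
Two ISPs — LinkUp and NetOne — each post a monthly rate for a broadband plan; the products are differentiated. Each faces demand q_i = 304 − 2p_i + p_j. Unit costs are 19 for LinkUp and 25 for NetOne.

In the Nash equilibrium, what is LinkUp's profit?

18355.28

LinkUp's profit: π = (p_{LinkUp} − 19)(304 − 2p_{LinkUp} + p_{NetOne}).
∂π/∂p_{LinkUp} = 342 − 4p_{LinkUp} + p_{NetOne} = 0 ⇒ p_{LinkUp} = 85.5 + 0.25p_{NetOne}.
Similarly p_{NetOne} = 88.5 + 0.25p_{LinkUp}.
Substituting the second reaction function into the first: p_{LinkUp} = 85.5 + 0.25(88.5 + 0.25p_{LinkUp}), which gives 0.9375p_{LinkUp} = 107.625 ⇒ p_{LinkUp} = 114.8.
Then p_{NetOne} = 88.5 + 0.25·114.8 = 117.2.
q_{LinkUp} = 304 − 2·114.8 + 117.2 = 191.6.
Profit = (114.8 − 19)·191.6 = 18355.28.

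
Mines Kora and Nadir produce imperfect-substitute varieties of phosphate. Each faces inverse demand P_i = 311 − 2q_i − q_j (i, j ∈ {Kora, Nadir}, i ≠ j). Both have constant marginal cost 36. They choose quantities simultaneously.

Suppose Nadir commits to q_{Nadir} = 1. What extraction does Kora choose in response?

Mine Kora's profit: π = q_{Kora}(311 − 2q_{Kora} − q_{Nadir}) − 36q_{Kora}.
∂π/∂q_{Kora} = 275 − 4q_{Kora} − q_{Nadir} = 0 ⇒ q_{Kora} = 68.75 − 0.25q_{Nadir}.
At q_{Nadir} = 1: q_{Kora} = 68.75 − 0.25·1 = 68.5.

68.5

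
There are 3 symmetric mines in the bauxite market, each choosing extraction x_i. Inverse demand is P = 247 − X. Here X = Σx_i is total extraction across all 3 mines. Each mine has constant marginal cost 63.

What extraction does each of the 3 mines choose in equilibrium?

A representative mine's profit is π_i = x_i(247 − X) − 63x_i, with X = x_i + Σ_{j≠i} x_j.
First-order condition: 184 − 2x_i − Σ_{j≠i} x_j = 0.
Imposing symmetry (x_j = x for all j) turns Σ_{j≠i} x_j into 2x, so 184 = 4x and x = 46.

46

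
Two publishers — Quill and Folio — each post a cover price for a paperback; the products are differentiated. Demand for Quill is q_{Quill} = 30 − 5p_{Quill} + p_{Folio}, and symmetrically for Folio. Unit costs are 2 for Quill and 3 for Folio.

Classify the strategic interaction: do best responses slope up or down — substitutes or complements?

strategic complements

Quill's profit: π = (p_{Quill} − 2)(30 − 5p_{Quill} + p_{Folio}).
∂π/∂p_{Quill} = 40 − 10p_{Quill} + p_{Folio} = 0 ⇒ p_{Quill} = 4 + 0.1p_{Folio}.
The best-response slope dp_{Quill}/dp_{Folio} = 0.1 > 0: the reaction function is upward-sloping, so the choices are strategic complements.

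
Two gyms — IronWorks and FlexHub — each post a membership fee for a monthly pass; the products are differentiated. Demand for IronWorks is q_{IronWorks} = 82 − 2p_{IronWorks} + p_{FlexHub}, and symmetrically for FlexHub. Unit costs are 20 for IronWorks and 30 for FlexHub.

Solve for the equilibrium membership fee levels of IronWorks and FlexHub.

42, 46

IronWorks's profit: π = (p_{IronWorks} − 20)(82 − 2p_{IronWorks} + p_{FlexHub}).
∂π/∂p_{IronWorks} = 122 − 4p_{IronWorks} + p_{FlexHub} = 0 ⇒ p_{IronWorks} = 30.5 + 0.25p_{FlexHub}.
Similarly p_{FlexHub} = 35.5 + 0.25p_{IronWorks}.
Solving the two reaction functions simultaneously: (1 − (0.25)(0.25))p_{IronWorks} = 30.5 + 0.25·35.5, so 0.9375p_{IronWorks} = 39.375 and p_{IronWorks} = 42.
Then p_{FlexHub} = 35.5 + 0.25·42 = 46.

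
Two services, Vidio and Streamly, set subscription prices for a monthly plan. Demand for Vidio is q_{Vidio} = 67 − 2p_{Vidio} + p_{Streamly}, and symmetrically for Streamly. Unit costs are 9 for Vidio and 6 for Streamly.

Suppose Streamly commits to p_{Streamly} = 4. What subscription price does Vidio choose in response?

22.25

Vidio's profit: π = (p_{Vidio} − 9)(67 − 2p_{Vidio} + p_{Streamly}).
∂π/∂p_{Vidio} = 85 − 4p_{Vidio} + p_{Streamly} = 0 ⇒ p_{Vidio} = 21.25 + 0.25p_{Streamly}.
At p_{Streamly} = 4: p_{Vidio} = 21.25 + 0.25·4 = 22.25.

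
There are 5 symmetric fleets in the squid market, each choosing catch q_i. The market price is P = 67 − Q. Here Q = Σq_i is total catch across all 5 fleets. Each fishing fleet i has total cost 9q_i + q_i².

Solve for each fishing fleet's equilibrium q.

A representative fishing fleet's profit is π_i = q_i(67 − Q) − 9q_i − q_i², with Q = q_i + Σ_{j≠i} q_j.
First-order condition: 58 − 4q_i − Σ_{j≠i} q_j = 0.
With identical fishing fleets, set every q_j = q: then 58 − 4q − 4q = 0, i.e. q = 58/8 = 7.25.

7.25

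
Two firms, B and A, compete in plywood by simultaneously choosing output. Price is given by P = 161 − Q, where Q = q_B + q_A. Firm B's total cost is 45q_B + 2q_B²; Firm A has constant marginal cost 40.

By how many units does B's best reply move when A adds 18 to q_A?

Firm B's profit: π = q_B(161 − (q_B + q_A)) − 45q_B − 2q_B².
∂π/∂q_B = 116 − 6q_B − q_A = 0, so q_B = 58/3 − (1/6)q_A.
The reaction-function slope is −1/6, so an 18-unit rise in q_A moves q_B by −1/6 × 18 = −3. B's best response falls — the actions are strategic substitutes.

-3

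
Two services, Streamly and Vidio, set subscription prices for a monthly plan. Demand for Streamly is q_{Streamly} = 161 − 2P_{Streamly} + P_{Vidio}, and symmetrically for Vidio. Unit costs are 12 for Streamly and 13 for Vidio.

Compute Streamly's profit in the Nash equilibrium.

4960.08

Streamly's profit: π = (P_{Streamly} − 12)(161 − 2P_{Streamly} + P_{Vidio}).
∂π/∂P_{Streamly} = 185 − 4P_{Streamly} + P_{Vidio} = 0 ⇒ P_{Streamly} = 46.25 + 0.25P_{Vidio}.
Similarly P_{Vidio} = 46.75 + 0.25P_{Streamly}.
Substituting the second reaction function into the first: P_{Streamly} = 46.25 + 0.25(46.75 + 0.25P_{Streamly}), which gives 0.9375P_{Streamly} = 57.9375 ⇒ P_{Streamly} = 61.8.
Then P_{Vidio} = 46.75 + 0.25·61.8 = 62.2.
q_{Streamly} = 161 − 2·61.8 + 62.2 = 99.6.
Profit = (61.8 − 12)·99.6 = 4960.08.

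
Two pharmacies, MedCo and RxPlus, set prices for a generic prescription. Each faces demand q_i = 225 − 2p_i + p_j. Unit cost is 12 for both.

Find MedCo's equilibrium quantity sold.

142

MedCo's profit: π = (p_{MedCo} − 12)(225 − 2p_{MedCo} + p_{RxPlus}).
∂π/∂p_{MedCo} = 249 − 4p_{MedCo} + p_{RxPlus} = 0 ⇒ p_{MedCo} = 62.25 + 0.25p_{RxPlus}.
Setting p_{MedCo} = p_{RxPlus} in the reaction function: p_{MedCo} = 62.25 + 0.25p_{MedCo}, so p_{MedCo} = 62.25 / 0.75 = 83.
q_{MedCo} = 225 − 2·83 + 83 = 142.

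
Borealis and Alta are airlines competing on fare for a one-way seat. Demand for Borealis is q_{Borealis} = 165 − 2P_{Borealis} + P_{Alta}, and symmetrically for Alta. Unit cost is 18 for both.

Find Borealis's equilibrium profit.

Borealis's profit: π = (P_{Borealis} − 18)(165 − 2P_{Borealis} + P_{Alta}).
∂π/∂P_{Borealis} = 201 − 4P_{Borealis} + P_{Alta} = 0 ⇒ P_{Borealis} = 50.25 + 0.25P_{Alta}.
By symmetry P_{Alta} = P_{Borealis}; substituting into the reaction function, 0.75P_{Borealis} = 50.25 and P_{Borealis} = 67.
q_{Borealis} = 165 − 2·67 + 67 = 98.
Profit = (67 − 18)·98 = 4802.

4802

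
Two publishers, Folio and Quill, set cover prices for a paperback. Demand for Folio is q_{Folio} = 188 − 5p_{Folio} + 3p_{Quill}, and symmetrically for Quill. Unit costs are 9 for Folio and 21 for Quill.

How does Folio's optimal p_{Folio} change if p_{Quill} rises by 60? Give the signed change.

18

Folio's profit: π = (p_{Folio} − 9)(188 − 5p_{Folio} + 3p_{Quill}).
∂π/∂p_{Folio} = 233 − 10p_{Folio} + 3p_{Quill} = 0 ⇒ p_{Folio} = 23.3 + 0.3p_{Quill}.
The reaction-function slope is 0.3, so a 60-unit rise in p_{Quill} moves p_{Folio} by 0.3 × 60 = 18. Folio's best response rises — the actions are strategic complements.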